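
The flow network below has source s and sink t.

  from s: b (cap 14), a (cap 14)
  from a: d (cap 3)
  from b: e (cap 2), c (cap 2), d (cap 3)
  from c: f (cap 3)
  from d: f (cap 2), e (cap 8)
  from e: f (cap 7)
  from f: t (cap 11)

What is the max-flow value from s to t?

Augment s→a→d→f→t: bottleneck 2, flow now 2.
Augment s→b→c→f→t: bottleneck 2, flow now 4.
Augment s→b→e→f→t: bottleneck 2, flow now 6.
Augment s→a→d→e→f→t: bottleneck 1, flow now 7.
Augment s→b→d→e→f→t: bottleneck 3, flow now 10.
No augmenting path remains; maximum flow = 10.
In the residual graph, reachable from s: {s, a, b}.
Min-cut edges: a→d (3), b→c (2), b→d (3), b→e (2); capacity 3 + 2 + 3 + 2 = 10.
This cut is saturated, so no flow can exceed 10.

10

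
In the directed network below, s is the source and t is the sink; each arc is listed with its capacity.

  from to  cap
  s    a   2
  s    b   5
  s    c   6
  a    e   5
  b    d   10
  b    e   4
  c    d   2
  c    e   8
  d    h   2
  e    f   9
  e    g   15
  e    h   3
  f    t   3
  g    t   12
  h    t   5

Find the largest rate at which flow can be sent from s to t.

Augment s→a→e→f→t: bottleneck 2, flow now 2.
Augment s→b→d→h→t: bottleneck 2, flow now 4.
Augment s→b→e→f→t: bottleneck 1, flow now 5.
Augment s→b→e→g→t: bottleneck 2, flow now 7.
Augment s→c→e→g→t: bottleneck 6, flow now 13.
No augmenting path remains; maximum flow = 13.
In the residual graph, reachable from s: {s}.
Min-cut edges: s→a (2), s→b (5), s→c (6); capacity 2 + 5 + 6 = 13.
This cut is saturated, so no flow can exceed 13.

13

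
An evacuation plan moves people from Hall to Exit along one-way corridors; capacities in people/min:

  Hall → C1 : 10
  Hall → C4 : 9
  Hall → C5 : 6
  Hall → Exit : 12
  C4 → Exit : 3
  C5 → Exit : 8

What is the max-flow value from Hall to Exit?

Augment Hall→Exit: bottleneck 12, flow now 12.
Augment Hall→C4→Exit: bottleneck 3, flow now 15.
Augment Hall→C5→Exit: bottleneck 6, flow now 21.
No augmenting path remains; maximum flow = 21.
In the residual graph, reachable from Hall: {Hall, C1, C4}.
Min-cut edges: Hall→C5 (6), Hall→Exit (12), C4→Exit (3); capacity 6 + 12 + 3 = 21.
This cut is saturated, so no flow can exceed 21.

21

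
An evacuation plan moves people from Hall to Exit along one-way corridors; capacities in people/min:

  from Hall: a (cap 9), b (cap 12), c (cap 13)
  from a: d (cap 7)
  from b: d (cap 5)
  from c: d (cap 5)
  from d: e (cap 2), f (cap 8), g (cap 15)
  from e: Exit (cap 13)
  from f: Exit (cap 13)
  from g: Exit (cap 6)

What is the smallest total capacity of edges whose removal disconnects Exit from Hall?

Augment Hall→a→d→e→Exit: bottleneck 2, flow now 2.
Augment Hall→a→d→f→Exit: bottleneck 5, flow now 7.
Augment Hall→b→d→f→Exit: bottleneck 3, flow now 10.
Augment Hall→b→d→g→Exit: bottleneck 2, flow now 12.
Augment Hall→c→d→g→Exit: bottleneck 4, flow now 16.
No augmenting path remains; maximum flow = 16.
By max-flow min-cut, the minimum cut capacity equals the max flow.
In the residual graph, reachable from Hall: {Hall, a, b, c, d, g}.
Min-cut edges: d→e (2), d→f (8), g→Exit (6); capacity 2 + 8 + 6 = 16.

16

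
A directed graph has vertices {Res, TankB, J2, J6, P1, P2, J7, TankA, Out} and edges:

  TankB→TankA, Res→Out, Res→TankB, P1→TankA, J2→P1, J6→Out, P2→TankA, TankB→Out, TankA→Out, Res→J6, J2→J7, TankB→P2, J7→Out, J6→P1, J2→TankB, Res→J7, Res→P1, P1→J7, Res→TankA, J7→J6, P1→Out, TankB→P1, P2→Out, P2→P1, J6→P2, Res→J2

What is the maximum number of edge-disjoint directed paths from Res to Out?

Assign every edge capacity 1; by Menger, the answer equals the max flow.
Path Res→Out (+1); total 1.
Path Res→TankB→Out (+1); total 2.
Path Res→J6→Out (+1); total 3.
Path Res→P1→Out (+1); total 4.
Path Res→J7→Out (+1); total 5.
Path Res→TankA→Out (+1); total 6.
Path Res→J2→TankB→P2→Out (+1); total 7.
No residual Res→Out path; max flow = 7.
Certifying cut of size 7: {Res→J2, Res→J6, Res→J7, Res→Out, Res→P1, Res→TankA, Res→TankB}.

7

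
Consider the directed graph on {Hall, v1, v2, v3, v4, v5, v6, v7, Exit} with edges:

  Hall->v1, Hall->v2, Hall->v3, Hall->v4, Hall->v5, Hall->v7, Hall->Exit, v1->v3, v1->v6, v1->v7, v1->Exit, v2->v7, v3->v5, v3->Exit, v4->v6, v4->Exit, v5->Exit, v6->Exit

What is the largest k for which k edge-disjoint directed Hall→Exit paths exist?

Assign every edge capacity 1; by Menger, the answer equals the max flow.
Path Hall→Exit (+1); total 1.
Path Hall→v1→Exit (+1); total 2.
Path Hall→v3→Exit (+1); total 3.
Path Hall→v4→Exit (+1); total 4.
Path Hall→v5→Exit (+1); total 5.
No residual Hall→Exit path; max flow = 5.
Certifying cut of size 5: {Hall→Exit, Hall→v1, Hall→v3, Hall→v4, Hall→v5}.

5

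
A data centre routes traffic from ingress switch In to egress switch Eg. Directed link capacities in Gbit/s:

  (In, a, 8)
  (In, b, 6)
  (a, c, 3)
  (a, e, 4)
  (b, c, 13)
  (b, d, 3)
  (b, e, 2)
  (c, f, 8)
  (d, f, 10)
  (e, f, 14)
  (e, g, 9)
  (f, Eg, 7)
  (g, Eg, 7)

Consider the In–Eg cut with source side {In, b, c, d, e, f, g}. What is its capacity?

Edges leaving {In, b, c, d, e, f, g}: In→a (8), f→Eg (7), g→Eg (7).
Cut capacity = 8 + 7 + 7 = 22.

22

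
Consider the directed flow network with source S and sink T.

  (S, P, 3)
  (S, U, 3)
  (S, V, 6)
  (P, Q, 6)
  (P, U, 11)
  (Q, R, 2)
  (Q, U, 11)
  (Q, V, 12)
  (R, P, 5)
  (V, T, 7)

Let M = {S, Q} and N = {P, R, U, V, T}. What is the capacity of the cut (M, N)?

37

Edges leaving {S, Q}: S→P (3), S→U (3), S→V (6), Q→R (2), Q→U (11), Q→V (12).
Cut capacity = 3 + 3 + 6 + 2 + 11 + 12 = 37.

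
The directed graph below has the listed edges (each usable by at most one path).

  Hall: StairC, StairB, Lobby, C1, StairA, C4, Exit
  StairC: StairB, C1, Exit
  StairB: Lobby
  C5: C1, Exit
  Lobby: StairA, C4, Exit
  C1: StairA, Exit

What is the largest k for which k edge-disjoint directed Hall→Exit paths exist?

Assign every edge capacity 1; by Menger, the answer equals the max flow.
Path Hall→Exit (+1); total 1.
Path Hall→StairC→Exit (+1); total 2.
Path Hall→Lobby→Exit (+1); total 3.
Path Hall→C1→Exit (+1); total 4.
No residual Hall→Exit path; max flow = 4.
Certifying cut of size 4: {Hall→C1, Hall→Exit, Hall→StairC, Lobby→Exit}.

4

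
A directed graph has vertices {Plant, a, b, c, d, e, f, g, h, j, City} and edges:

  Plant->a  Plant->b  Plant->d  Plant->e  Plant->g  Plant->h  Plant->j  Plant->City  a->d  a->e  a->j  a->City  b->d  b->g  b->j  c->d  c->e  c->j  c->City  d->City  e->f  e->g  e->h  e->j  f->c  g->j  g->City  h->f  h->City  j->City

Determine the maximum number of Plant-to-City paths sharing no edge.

7

Assign every edge capacity 1; by Menger, the answer equals the max flow.
Path Plant→City (+1); total 1.
Path Plant→a→City (+1); total 2.
Path Plant→d→City (+1); total 3.
Path Plant→g→City (+1); total 4.
Path Plant→h→City (+1); total 5.
Path Plant→j→City (+1); total 6.
Path Plant→e→f→c→City (+1); total 7.
No residual Plant→City path; max flow = 7.
Certifying cut of size 7: {Plant→City, Plant→a, Plant→e, Plant→h, d→City, g→City, j→City}.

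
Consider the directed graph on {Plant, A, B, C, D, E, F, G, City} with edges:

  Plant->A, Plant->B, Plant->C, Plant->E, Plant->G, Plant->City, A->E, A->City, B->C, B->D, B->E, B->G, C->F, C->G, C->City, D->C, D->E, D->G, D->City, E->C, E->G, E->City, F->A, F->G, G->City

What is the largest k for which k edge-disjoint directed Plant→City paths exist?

6

Assign every edge capacity 1; by Menger, the answer equals the max flow.
Path Plant→City (+1); total 1.
Path Plant→A→City (+1); total 2.
Path Plant→C→City (+1); total 3.
Path Plant→E→City (+1); total 4.
Path Plant→G→City (+1); total 5.
Path Plant→B→D→City (+1); total 6.
No residual Plant→City path; max flow = 6.
Certifying cut of size 6: {Plant→A, Plant→B, Plant→C, Plant→City, Plant→E, Plant→G}.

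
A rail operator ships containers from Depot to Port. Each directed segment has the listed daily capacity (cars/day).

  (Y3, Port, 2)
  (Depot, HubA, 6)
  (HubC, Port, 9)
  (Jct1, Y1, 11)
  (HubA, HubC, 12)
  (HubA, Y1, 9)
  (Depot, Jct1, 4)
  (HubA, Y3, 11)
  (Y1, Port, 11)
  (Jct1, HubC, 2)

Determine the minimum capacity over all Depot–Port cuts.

10

Augment Depot→Jct1→Y1→Port: bottleneck 4, flow now 4.
Augment Depot→HubA→Y3→Port: bottleneck 2, flow now 6.
Augment Depot→HubA→Y1→Port: bottleneck 4, flow now 10.
No augmenting path remains; maximum flow = 10.
By max-flow min-cut, the minimum cut capacity equals the max flow.
In the residual graph, reachable from Depot: {Depot}.
Min-cut edges: Depot→Jct1 (4), Depot→HubA (6); capacity 4 + 6 = 10.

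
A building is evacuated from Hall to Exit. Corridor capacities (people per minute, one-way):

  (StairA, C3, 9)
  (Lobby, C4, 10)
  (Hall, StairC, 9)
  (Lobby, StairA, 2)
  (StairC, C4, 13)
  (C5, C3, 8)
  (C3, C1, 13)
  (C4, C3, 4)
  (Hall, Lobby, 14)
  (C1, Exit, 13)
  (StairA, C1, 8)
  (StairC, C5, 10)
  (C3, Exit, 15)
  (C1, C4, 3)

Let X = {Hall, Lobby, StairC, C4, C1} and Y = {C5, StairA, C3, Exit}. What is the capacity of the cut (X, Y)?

29

Edges leaving {Hall, Lobby, StairC, C4, C1}: Lobby→StairA (2), StairC→C5 (10), C4→C3 (4), C1→Exit (13).
Cut capacity = 2 + 10 + 4 + 13 = 29.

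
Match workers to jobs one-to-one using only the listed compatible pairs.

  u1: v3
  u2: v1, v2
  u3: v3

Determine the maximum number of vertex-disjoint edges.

2

Unit-capacity flow: source→left, listed edges, right→sink; max matching = max flow.
Augmenting path u1→v3 (+1); matched 1.
Augmenting path u2→v1 (+1); matched 2.
No augmenting path remains; maximum matching = 2.
König certificate: {u2, v3} is a vertex cover of size 2 (every listed pair touches it), so no matching can be larger.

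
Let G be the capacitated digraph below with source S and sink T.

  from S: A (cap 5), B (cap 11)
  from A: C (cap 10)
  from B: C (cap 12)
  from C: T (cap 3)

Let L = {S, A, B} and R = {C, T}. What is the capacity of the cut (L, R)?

22

Edges leaving {S, A, B}: A→C (10), B→C (12).
Cut capacity = 10 + 12 = 22.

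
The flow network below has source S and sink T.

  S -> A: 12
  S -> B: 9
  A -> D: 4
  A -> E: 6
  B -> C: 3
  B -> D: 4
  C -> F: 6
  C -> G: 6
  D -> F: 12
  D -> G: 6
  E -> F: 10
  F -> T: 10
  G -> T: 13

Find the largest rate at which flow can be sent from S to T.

17

Augment S→A→D→F→T: bottleneck 4, flow now 4.
Augment S→A→E→F→T: bottleneck 6, flow now 10.
Augment S→B→C→G→T: bottleneck 3, flow now 13.
Augment S→B→D→G→T: bottleneck 4, flow now 17.
No augmenting path remains; maximum flow = 17.
In the residual graph, reachable from S: {S, A, B}.
Min-cut edges: A→D (4), A→E (6), B→C (3), B→D (4); capacity 4 + 6 + 3 + 4 = 17.
This cut is saturated, so no flow can exceed 17.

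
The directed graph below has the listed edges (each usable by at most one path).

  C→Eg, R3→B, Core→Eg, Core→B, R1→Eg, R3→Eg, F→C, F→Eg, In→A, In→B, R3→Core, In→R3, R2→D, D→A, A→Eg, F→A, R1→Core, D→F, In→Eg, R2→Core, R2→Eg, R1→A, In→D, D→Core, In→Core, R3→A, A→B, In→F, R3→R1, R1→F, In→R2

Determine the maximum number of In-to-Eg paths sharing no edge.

7

Assign every edge capacity 1; by Menger, the answer equals the max flow.
Path In→Eg (+1); total 1.
Path In→R2→Eg (+1); total 2.
Path In→R3→Eg (+1); total 3.
Path In→F→Eg (+1); total 4.
Path In→A→Eg (+1); total 5.
Path In→Core→Eg (+1); total 6.
Path In→D→F→C→Eg (+1); total 7.
No residual In→Eg path; max flow = 7.
Certifying cut of size 7: {In→A, In→Core, In→D, In→Eg, In→F, In→R2, In→R3}.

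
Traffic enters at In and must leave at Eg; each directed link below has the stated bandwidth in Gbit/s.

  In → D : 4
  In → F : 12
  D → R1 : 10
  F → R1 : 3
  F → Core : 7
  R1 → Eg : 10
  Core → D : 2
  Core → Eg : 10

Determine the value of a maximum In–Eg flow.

14

Augment In→D→R1→Eg: bottleneck 4, flow now 4.
Augment In→F→R1→Eg: bottleneck 3, flow now 7.
Augment In→F→Core→Eg: bottleneck 7, flow now 14.
No augmenting path remains; maximum flow = 14.
In the residual graph, reachable from In: {In, F}.
Min-cut edges: In→D (4), F→R1 (3), F→Core (7); capacity 4 + 3 + 7 = 14.
This cut is saturated, so no flow can exceed 14.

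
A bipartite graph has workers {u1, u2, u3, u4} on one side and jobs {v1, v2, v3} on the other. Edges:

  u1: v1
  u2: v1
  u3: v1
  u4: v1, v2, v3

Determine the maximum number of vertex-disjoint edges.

2

Unit-capacity flow: source→left, listed edges, right→sink; max matching = max flow.
Augmenting path u1→v1 (+1); matched 1.
Augmenting path u4→v2 (+1); matched 2.
No augmenting path remains; maximum matching = 2.
König certificate: {u4, v1} is a vertex cover of size 2 (every listed pair touches it), so no matching can be larger.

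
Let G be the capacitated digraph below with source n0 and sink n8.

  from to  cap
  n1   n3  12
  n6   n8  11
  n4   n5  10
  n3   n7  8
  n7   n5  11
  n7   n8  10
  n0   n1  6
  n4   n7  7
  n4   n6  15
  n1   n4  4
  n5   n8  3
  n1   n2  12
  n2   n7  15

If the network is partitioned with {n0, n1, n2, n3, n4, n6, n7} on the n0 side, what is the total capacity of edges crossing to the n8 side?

42

Edges leaving {n0, n1, n2, n3, n4, n6, n7}: n4→n5 (10), n6→n8 (11), n7→n5 (11), n7→n8 (10).
Cut capacity = 10 + 11 + 11 + 10 = 42.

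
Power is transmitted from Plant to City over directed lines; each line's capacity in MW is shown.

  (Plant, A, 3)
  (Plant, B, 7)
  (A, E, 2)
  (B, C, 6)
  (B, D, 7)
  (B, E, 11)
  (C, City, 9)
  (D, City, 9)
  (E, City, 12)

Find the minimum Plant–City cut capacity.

9

Augment Plant→A→E→City: bottleneck 2, flow now 2.
Augment Plant→B→C→City: bottleneck 6, flow now 8.
Augment Plant→B→D→City: bottleneck 1, flow now 9.
No augmenting path remains; maximum flow = 9.
By max-flow min-cut, the minimum cut capacity equals the max flow.
In the residual graph, reachable from Plant: {Plant, A}.
Min-cut edges: Plant→B (7), A→E (2); capacity 7 + 2 = 9.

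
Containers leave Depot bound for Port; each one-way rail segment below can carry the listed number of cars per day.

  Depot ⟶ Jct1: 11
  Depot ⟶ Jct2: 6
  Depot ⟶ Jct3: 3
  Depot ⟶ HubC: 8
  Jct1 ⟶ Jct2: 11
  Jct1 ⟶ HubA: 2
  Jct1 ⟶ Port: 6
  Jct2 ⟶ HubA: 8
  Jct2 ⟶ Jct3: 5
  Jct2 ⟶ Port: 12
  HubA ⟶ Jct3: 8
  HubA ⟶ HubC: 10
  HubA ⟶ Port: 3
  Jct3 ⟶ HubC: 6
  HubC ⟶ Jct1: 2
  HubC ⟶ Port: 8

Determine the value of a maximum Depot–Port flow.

27

Augment Depot→Jct1→Port: bottleneck 6, flow now 6.
Augment Depot→Jct2→Port: bottleneck 6, flow now 12.
Augment Depot→HubC→Port: bottleneck 8, flow now 20.
Augment Depot→Jct1→Jct2→Port: bottleneck 5, flow now 25.
Augment Depot→Jct3→HubC→Jct1→Jct2→Port: bottleneck 1, flow now 26.
Augment Depot→Jct3→HubC→Jct1→HubA→Port: bottleneck 1, flow now 27.
No augmenting path remains; maximum flow = 27.
In the residual graph, reachable from Depot: {Depot, Jct3, HubC}.
Min-cut edges: Depot→Jct1 (11), Depot→Jct2 (6), HubC→Jct1 (2), HubC→Port (8); capacity 11 + 6 + 2 + 8 = 27.
This cut is saturated, so no flow can exceed 27.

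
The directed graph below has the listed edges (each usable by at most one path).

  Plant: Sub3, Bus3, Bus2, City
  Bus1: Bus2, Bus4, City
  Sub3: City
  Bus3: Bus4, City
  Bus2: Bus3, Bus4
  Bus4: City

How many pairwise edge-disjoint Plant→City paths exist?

4

Assign every edge capacity 1; by Menger, the answer equals the max flow.
Path Plant→City (+1); total 1.
Path Plant→Sub3→City (+1); total 2.
Path Plant→Bus3→City (+1); total 3.
Path Plant→Bus2→Bus4→City (+1); total 4.
No residual Plant→City path; max flow = 4.
Certifying cut of size 4: {Plant→Bus2, Plant→Bus3, Plant→City, Plant→Sub3}.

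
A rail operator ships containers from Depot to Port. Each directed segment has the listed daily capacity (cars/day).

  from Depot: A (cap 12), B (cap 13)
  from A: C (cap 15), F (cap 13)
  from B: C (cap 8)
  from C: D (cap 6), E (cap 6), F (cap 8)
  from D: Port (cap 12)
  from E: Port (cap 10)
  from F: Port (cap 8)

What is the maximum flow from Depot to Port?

20

Augment Depot→A→F→Port: bottleneck 8, flow now 8.
Augment Depot→A→C→D→Port: bottleneck 4, flow now 12.
Augment Depot→B→C→D→Port: bottleneck 2, flow now 14.
Augment Depot→B→C→E→Port: bottleneck 6, flow now 20.
No augmenting path remains; maximum flow = 20.
In the residual graph, reachable from Depot: {Depot, B}.
Min-cut edges: Depot→A (12), B→C (8); capacity 12 + 8 = 20.
This cut is saturated, so no flow can exceed 20.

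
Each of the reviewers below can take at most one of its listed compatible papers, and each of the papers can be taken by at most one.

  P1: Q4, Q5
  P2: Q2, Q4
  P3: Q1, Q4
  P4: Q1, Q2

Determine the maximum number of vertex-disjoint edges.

Unit-capacity flow: source→left, listed edges, right→sink; max matching = max flow.
Augmenting path P1→Q4 (+1); matched 1.
Augmenting path P2→Q2 (+1); matched 2.
Augmenting path P3→Q1 (+1); matched 3.
Augmenting path P4→Q1→P3→Q4→P1→Q5 (+1); matched 4.
No augmenting path remains; maximum matching = 4.
König certificate: {P1, P2, P3, P4} is a vertex cover of size 4 (every listed pair touches it), so no matching can be larger.

4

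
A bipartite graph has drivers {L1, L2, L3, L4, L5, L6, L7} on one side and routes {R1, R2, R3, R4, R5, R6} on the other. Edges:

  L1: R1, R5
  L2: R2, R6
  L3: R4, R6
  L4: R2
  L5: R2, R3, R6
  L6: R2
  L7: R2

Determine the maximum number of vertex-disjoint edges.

Unit-capacity flow: source→left, listed edges, right→sink; max matching = max flow.
Augmenting path L1→R1 (+1); matched 1.
Augmenting path L2→R2 (+1); matched 2.
Augmenting path L3→R4 (+1); matched 3.
Augmenting path L5→R3 (+1); matched 4.
Augmenting path L4→R2→L2→R6 (+1); matched 5.
No augmenting path remains; maximum matching = 5.
König certificate: {L1, L2, L3, L5, R2} is a vertex cover of size 5 (every listed pair touches it), so no matching can be larger.

5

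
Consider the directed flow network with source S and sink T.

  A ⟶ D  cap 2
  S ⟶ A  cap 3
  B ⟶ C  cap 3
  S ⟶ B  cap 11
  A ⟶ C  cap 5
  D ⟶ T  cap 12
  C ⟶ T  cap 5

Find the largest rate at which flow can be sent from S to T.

6

Augment S→A→C→T: bottleneck 3, flow now 3.
Augment S→B→C→T: bottleneck 2, flow now 5.
Augment S→B→C→A→D→T: bottleneck 1, flow now 6. (uses reverse residual edge)
No augmenting path remains; maximum flow = 6.
In the residual graph, reachable from S: {S, B}.
Min-cut edges: S→A (3), B→C (3); capacity 3 + 3 = 6.
This cut is saturated, so no flow can exceed 6.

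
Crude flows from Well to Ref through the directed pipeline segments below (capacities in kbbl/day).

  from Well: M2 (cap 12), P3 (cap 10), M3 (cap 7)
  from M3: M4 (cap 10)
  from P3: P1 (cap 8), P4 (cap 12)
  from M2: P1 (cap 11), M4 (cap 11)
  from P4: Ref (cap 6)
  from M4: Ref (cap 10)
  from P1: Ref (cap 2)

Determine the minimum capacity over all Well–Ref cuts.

Augment Well→M3→M4→Ref: bottleneck 7, flow now 7.
Augment Well→P3→P4→Ref: bottleneck 6, flow now 13.
Augment Well→P3→P1→Ref: bottleneck 2, flow now 15.
Augment Well→M2→M4→Ref: bottleneck 3, flow now 18.
No augmenting path remains; maximum flow = 18.
By max-flow min-cut, the minimum cut capacity equals the max flow.
In the residual graph, reachable from Well: {Well, M3, P3, M2, P4, M4, P1}.
Min-cut edges: P4→Ref (6), M4→Ref (10), P1→Ref (2); capacity 6 + 10 + 2 = 18.

18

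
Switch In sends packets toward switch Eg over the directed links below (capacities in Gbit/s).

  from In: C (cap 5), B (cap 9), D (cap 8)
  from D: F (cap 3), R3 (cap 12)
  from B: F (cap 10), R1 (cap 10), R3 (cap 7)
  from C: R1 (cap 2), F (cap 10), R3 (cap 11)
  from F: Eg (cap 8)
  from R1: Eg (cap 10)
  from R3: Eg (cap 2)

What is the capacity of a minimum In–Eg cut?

19

Augment In→D→F→Eg: bottleneck 3, flow now 3.
Augment In→D→R3→Eg: bottleneck 2, flow now 5.
Augment In→B→F→Eg: bottleneck 5, flow now 10.
Augment In→B→R1→Eg: bottleneck 4, flow now 14.
Augment In→C→R1→Eg: bottleneck 2, flow now 16.
Augment In→C→F→B→R1→Eg: bottleneck 3, flow now 19. (uses reverse residual edge)
No augmenting path remains; maximum flow = 19.
By max-flow min-cut, the minimum cut capacity equals the max flow.
In the residual graph, reachable from In: {In, D, R3}.
Min-cut edges: In→B (9), In→C (5), D→F (3), R3→Eg (2); capacity 9 + 5 + 3 + 2 = 19.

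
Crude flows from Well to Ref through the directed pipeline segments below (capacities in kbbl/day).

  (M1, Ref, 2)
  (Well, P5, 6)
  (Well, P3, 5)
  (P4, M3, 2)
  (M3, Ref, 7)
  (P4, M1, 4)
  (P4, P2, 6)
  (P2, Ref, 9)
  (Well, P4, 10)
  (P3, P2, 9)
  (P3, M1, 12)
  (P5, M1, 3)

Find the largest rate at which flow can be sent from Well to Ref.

13

Augment Well→P4→P2→Ref: bottleneck 6, flow now 6.
Augment Well→P4→M3→Ref: bottleneck 2, flow now 8.
Augment Well→P4→M1→Ref: bottleneck 2, flow now 10.
Augment Well→P3→P2→Ref: bottleneck 3, flow now 13.
No augmenting path remains; maximum flow = 13.
In the residual graph, reachable from Well: {Well, P4, P5, P3, P2, M1}.
Min-cut edges: P4→M3 (2), P2→Ref (9), M1→Ref (2); capacity 2 + 9 + 2 = 13.
This cut is saturated, so no flow can exceed 13.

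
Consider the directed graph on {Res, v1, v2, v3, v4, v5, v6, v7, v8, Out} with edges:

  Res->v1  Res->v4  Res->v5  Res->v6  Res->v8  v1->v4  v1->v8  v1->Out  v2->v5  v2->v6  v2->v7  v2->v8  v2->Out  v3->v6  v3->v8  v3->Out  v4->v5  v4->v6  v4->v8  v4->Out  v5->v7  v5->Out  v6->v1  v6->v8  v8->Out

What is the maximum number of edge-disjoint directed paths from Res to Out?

Assign every edge capacity 1; by Menger, the answer equals the max flow.
Path Res→v1→Out (+1); total 1.
Path Res→v4→Out (+1); total 2.
Path Res→v5→Out (+1); total 3.
Path Res→v8→Out (+1); total 4.
No residual Res→Out path; max flow = 4.
Certifying cut of size 4: {v1→Out, v4→Out, v5→Out, v8→Out}.

4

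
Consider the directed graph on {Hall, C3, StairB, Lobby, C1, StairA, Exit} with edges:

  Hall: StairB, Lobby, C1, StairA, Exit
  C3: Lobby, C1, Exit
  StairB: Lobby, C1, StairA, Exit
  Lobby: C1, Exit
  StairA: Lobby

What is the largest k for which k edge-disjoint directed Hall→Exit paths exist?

Assign every edge capacity 1; by Menger, the answer equals the max flow.
Path Hall→Exit (+1); total 1.
Path Hall→StairB→Exit (+1); total 2.
Path Hall→Lobby→Exit (+1); total 3.
No residual Hall→Exit path; max flow = 3.
Certifying cut of size 3: {Hall→Exit, Hall→StairB, Lobby→Exit}.

3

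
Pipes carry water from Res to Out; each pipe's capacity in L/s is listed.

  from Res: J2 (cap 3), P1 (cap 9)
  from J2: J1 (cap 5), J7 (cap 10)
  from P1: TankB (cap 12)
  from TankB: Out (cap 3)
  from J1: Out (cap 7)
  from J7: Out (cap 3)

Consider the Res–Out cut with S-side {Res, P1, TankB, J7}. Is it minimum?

No — its capacity is 9, but the minimum cut has capacity 6.

Given cut capacity: 3 + 3 + 3 = 9.
Augment Res→J2→J1→Out: bottleneck 3, flow now 3.
Augment Res→P1→TankB→Out: bottleneck 3, flow now 6.
No augmenting path remains; maximum flow = 6.
In the residual graph, reachable from Res: {Res, P1, TankB}.
Min-cut edges: Res→J2 (3), TankB→Out (3); capacity 3 + 3 = 6.
Cut capacity 9 exceeds the max flow 6, so it is not minimum.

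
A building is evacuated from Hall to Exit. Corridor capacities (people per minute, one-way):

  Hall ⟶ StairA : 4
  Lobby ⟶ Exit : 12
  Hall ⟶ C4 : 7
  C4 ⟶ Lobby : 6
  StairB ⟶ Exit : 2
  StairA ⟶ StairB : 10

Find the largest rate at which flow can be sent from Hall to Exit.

8

Augment Hall→C4→Lobby→Exit: bottleneck 6, flow now 6.
Augment Hall→StairA→StairB→Exit: bottleneck 2, flow now 8.
No augmenting path remains; maximum flow = 8.
In the residual graph, reachable from Hall: {Hall, C4, StairA, StairB}.
Min-cut edges: C4→Lobby (6), StairB→Exit (2); capacity 6 + 2 = 8.
This cut is saturated, so no flow can exceed 8.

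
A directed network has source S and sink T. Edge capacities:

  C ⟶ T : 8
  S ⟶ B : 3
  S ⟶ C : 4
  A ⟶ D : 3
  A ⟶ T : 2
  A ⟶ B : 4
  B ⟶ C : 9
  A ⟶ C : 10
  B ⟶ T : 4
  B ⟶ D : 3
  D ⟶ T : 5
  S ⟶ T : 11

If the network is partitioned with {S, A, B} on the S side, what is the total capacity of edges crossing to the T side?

Edges leaving {S, A, B}: S→C (4), S→T (11), A→C (10), A→D (3), A→T (2), B→C (9), B→D (3), B→T (4).
Cut capacity = 4 + 11 + 10 + 3 + 2 + 9 + 3 + 4 = 46.

46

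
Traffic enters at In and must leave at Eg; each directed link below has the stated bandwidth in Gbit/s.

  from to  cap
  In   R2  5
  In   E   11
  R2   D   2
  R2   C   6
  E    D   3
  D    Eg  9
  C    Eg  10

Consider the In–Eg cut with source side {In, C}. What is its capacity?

Edges leaving {In, C}: In→R2 (5), In→E (11), C→Eg (10).
Cut capacity = 5 + 11 + 10 = 26.

26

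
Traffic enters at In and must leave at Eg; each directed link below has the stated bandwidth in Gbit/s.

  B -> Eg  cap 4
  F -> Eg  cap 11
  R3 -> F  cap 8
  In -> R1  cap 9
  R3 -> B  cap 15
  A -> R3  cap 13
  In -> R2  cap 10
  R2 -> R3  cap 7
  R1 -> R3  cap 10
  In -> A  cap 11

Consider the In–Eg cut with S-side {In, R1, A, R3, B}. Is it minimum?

No — its capacity is 22, but the minimum cut has capacity 12.

Given cut capacity: 10 + 8 + 4 = 22.
Augment In→R1→R3→B→Eg: bottleneck 4, flow now 4.
Augment In→R1→R3→F→Eg: bottleneck 5, flow now 9.
Augment In→R2→R3→F→Eg: bottleneck 3, flow now 12.
No augmenting path remains; maximum flow = 12.
In the residual graph, reachable from In: {In, R1, R2, A, R3, B}.
Min-cut edges: R3→F (8), B→Eg (4); capacity 8 + 4 = 12.
Cut capacity 22 exceeds the max flow 12, so it is not minimum.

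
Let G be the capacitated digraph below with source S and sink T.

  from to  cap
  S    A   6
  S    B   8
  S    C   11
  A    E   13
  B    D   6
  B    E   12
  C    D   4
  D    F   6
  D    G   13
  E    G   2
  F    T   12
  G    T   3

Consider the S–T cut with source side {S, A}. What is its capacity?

32

Edges leaving {S, A}: S→B (8), S→C (11), A→E (13).
Cut capacity = 8 + 11 + 13 = 32.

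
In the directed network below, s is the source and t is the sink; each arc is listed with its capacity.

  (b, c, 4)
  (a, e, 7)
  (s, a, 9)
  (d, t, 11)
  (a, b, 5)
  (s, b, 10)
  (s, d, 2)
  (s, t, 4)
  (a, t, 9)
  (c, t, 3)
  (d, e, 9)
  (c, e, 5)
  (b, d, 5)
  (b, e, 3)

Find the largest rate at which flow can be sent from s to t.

Augment s→t: bottleneck 4, flow now 4.
Augment s→a→t: bottleneck 9, flow now 13.
Augment s→d→t: bottleneck 2, flow now 15.
Augment s→b→c→t: bottleneck 3, flow now 18.
Augment s→b→d→t: bottleneck 5, flow now 23.
No augmenting path remains; maximum flow = 23.
In the residual graph, reachable from s: {s, b, c, e}.
Min-cut edges: s→a (9), s→d (2), s→t (4), b→d (5), c→t (3); capacity 9 + 2 + 4 + 5 + 3 = 23.
This cut is saturated, so no flow can exceed 23.

23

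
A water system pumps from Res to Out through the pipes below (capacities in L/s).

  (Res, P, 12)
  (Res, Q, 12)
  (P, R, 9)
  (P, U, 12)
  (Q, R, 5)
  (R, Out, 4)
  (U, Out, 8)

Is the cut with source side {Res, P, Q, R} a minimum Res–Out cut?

Given cut capacity: 12 + 4 = 16.
Augment Res→P→R→Out: bottleneck 4, flow now 4.
Augment Res→P→U→Out: bottleneck 8, flow now 12.
No augmenting path remains; maximum flow = 12.
In the residual graph, reachable from Res: {Res, P, Q, R, U}.
Min-cut edges: R→Out (4), U→Out (8); capacity 4 + 8 = 12.
Cut capacity 16 exceeds the max flow 12, so it is not minimum.

No — its capacity is 16, but the minimum cut has capacity 12.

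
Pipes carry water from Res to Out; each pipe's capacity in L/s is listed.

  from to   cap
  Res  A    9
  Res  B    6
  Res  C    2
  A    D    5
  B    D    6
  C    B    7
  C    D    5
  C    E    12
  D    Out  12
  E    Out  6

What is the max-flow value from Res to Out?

13

Augment Res→A→D→Out: bottleneck 5, flow now 5.
Augment Res→B→D→Out: bottleneck 6, flow now 11.
Augment Res→C→D→Out: bottleneck 1, flow now 12.
Augment Res→C→E→Out: bottleneck 1, flow now 13.
No augmenting path remains; maximum flow = 13.
In the residual graph, reachable from Res: {Res, A}.
Min-cut edges: Res→B (6), Res→C (2), A→D (5); capacity 6 + 2 + 5 = 13.
This cut is saturated, so no flow can exceed 13.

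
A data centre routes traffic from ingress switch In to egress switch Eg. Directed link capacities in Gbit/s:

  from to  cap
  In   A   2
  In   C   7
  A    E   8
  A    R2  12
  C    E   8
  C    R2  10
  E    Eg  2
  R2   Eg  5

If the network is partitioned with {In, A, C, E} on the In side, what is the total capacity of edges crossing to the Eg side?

24

Edges leaving {In, A, C, E}: A→R2 (12), C→R2 (10), E→Eg (2).
Cut capacity = 12 + 10 + 2 = 24.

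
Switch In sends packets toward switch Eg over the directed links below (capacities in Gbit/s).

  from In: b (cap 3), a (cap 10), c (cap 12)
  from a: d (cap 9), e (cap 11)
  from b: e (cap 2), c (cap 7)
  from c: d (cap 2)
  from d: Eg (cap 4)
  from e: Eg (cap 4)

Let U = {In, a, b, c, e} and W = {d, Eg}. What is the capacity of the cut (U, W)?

15

Edges leaving {In, a, b, c, e}: a→d (9), c→d (2), e→Eg (4).
Cut capacity = 9 + 2 + 4 = 15.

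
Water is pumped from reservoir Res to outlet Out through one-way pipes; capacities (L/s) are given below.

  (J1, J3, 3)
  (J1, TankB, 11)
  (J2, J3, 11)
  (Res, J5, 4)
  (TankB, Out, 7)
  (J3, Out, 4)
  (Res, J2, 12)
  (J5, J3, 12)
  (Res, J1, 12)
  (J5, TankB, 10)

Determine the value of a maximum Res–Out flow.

11

Augment Res→J1→TankB→Out: bottleneck 7, flow now 7.
Augment Res→J1→J3→Out: bottleneck 3, flow now 10.
Augment Res→J5→J3→Out: bottleneck 1, flow now 11.
No augmenting path remains; maximum flow = 11.
In the residual graph, reachable from Res: {Res, J1, J5, J2, TankB, J3}.
Min-cut edges: TankB→Out (7), J3→Out (4); capacity 7 + 4 = 11.
This cut is saturated, so no flow can exceed 11.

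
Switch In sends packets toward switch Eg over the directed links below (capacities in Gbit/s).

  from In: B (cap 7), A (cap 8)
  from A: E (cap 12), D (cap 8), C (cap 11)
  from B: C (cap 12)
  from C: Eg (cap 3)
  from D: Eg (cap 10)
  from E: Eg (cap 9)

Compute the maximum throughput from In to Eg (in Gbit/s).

11

Augment In→A→C→Eg: bottleneck 3, flow now 3.
Augment In→A→D→Eg: bottleneck 5, flow now 8.
Augment In→B→C→A→D→Eg: bottleneck 3, flow now 11. (uses reverse residual edge)
No augmenting path remains; maximum flow = 11.
In the residual graph, reachable from In: {In, B, C}.
Min-cut edges: In→A (8), C→Eg (3); capacity 8 + 3 = 11.
This cut is saturated, so no flow can exceed 11.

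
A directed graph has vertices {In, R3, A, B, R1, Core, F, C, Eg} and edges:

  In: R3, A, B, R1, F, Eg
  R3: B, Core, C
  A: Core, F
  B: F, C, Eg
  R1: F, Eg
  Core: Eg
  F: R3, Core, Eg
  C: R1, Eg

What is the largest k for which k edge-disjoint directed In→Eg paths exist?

6

Assign every edge capacity 1; by Menger, the answer equals the max flow.
Augment In→Eg (+1); total 1.
Augment In→B→Eg (+1); total 2.
Augment In→R1→Eg (+1); total 3.
Augment In→F→Eg (+1); total 4.
Augment In→R3→Core→Eg (+1); total 5.
Augment In→A→Core→R3→C→Eg (+1); total 6. (traverses R3→Core backwards in the residual graph, cancelling flow on it)
After the cancellation the 6 edge-disjoint paths are: In→R3→C→Eg; In→A→Core→Eg; In→B→Eg; In→R1→Eg; In→F→Eg; In→Eg.
No residual In→Eg path; max flow = 6.
Certifying cut of size 6: {In→A, In→B, In→Eg, In→F, In→R1, In→R3}.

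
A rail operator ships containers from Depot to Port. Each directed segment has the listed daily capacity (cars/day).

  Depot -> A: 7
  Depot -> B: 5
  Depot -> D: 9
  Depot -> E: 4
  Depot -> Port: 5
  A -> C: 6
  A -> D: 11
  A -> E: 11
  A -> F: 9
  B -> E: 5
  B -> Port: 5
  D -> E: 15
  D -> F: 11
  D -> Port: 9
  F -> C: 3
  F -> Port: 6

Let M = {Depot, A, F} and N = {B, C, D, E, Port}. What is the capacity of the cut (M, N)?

60

Edges leaving {Depot, A, F}: Depot→B (5), Depot→D (9), Depot→E (4), Depot→Port (5), A→C (6), A→D (11), A→E (11), F→C (3), F→Port (6).
Cut capacity = 5 + 9 + 4 + 5 + 6 + 11 + 11 + 3 + 6 = 60.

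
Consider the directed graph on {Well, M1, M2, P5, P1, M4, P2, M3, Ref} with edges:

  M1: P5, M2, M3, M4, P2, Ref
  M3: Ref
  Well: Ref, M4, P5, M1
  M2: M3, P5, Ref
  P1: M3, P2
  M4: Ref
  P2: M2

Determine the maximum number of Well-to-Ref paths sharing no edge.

3

Assign every edge capacity 1; by Menger, the answer equals the max flow.
Path Well→Ref (+1); total 1.
Path Well→M1→Ref (+1); total 2.
Path Well→M4→Ref (+1); total 3.
No residual Well→Ref path; max flow = 3.
Certifying cut of size 3: {Well→M1, Well→M4, Well→Ref}.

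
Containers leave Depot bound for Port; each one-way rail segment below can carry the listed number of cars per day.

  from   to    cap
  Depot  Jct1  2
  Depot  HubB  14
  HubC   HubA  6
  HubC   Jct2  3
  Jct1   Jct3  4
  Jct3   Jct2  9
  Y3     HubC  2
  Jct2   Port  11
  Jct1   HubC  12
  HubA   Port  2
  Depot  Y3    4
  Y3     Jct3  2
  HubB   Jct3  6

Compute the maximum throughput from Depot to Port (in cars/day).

12

Augment Depot→Y3→HubC→Jct2→Port: bottleneck 2, flow now 2.
Augment Depot→Y3→Jct3→Jct2→Port: bottleneck 2, flow now 4.
Augment Depot→HubB→Jct3→Jct2→Port: bottleneck 6, flow now 10.
Augment Depot→Jct1→HubC→Jct2→Port: bottleneck 1, flow now 11.
Augment Depot→Jct1→HubC→HubA→Port: bottleneck 1, flow now 12.
No augmenting path remains; maximum flow = 12.
In the residual graph, reachable from Depot: {Depot, HubB}.
Min-cut edges: Depot→Y3 (4), Depot→Jct1 (2), HubB→Jct3 (6); capacity 4 + 2 + 6 = 12.
This cut is saturated, so no flow can exceed 12.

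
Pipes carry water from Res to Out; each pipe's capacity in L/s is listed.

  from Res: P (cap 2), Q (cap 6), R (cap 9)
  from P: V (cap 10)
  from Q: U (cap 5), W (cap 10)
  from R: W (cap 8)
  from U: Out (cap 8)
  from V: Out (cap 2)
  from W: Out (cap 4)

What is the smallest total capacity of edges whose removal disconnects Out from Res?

11

Augment Res→P→V→Out: bottleneck 2, flow now 2.
Augment Res→Q→U→Out: bottleneck 5, flow now 7.
Augment Res→Q→W→Out: bottleneck 1, flow now 8.
Augment Res→R→W→Out: bottleneck 3, flow now 11.
No augmenting path remains; maximum flow = 11.
By max-flow min-cut, the minimum cut capacity equals the max flow.
In the residual graph, reachable from Res: {Res, Q, R, W}.
Min-cut edges: Res→P (2), Q→U (5), W→Out (4); capacity 2 + 5 + 4 = 11.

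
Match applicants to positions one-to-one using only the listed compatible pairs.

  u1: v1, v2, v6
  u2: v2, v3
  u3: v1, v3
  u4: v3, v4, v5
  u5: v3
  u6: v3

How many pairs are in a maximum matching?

5

Unit-capacity flow: source→left, listed edges, right→sink; max matching = max flow.
Augmenting path u1→v1 (+1); matched 1.
Augmenting path u2→v2 (+1); matched 2.
Augmenting path u3→v3 (+1); matched 3.
Augmenting path u4→v4 (+1); matched 4.
Augmenting path u5→v3→u3→v1→u1→v6 (+1); matched 5.
No augmenting path remains; maximum matching = 5.
König certificate: {u1, u2, u3, u4, v3} is a vertex cover of size 5 (every listed pair touches it), so no matching can be larger.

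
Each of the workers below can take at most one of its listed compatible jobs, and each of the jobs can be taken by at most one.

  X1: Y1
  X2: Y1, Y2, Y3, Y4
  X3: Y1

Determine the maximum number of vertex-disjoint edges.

2

Unit-capacity flow: source→left, listed edges, right→sink; max matching = max flow.
Augmenting path X1→Y1 (+1); matched 1.
Augmenting path X2→Y2 (+1); matched 2.
No augmenting path remains; maximum matching = 2.
König certificate: {X2, Y1} is a vertex cover of size 2 (every listed pair touches it), so no matching can be larger.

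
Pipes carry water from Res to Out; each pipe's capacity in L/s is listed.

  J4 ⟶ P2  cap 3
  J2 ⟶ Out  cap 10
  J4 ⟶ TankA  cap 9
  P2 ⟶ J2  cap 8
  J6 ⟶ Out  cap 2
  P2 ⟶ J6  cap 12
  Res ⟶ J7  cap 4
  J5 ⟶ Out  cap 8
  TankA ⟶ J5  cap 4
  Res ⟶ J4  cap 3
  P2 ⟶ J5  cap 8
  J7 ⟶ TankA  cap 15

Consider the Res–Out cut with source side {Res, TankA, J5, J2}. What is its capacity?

25

Edges leaving {Res, TankA, J5, J2}: Res→J4 (3), Res→J7 (4), J5→Out (8), J2→Out (10).
Cut capacity = 3 + 4 + 8 + 10 = 25.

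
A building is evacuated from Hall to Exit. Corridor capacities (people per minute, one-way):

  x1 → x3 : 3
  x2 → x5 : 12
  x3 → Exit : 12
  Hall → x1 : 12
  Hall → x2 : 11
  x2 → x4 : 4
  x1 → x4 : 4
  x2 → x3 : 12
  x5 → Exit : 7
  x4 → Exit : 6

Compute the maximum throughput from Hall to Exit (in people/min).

18

Augment Hall→x1→x3→Exit: bottleneck 3, flow now 3.
Augment Hall→x1→x4→Exit: bottleneck 4, flow now 7.
Augment Hall→x2→x3→Exit: bottleneck 9, flow now 16.
Augment Hall→x2→x4→Exit: bottleneck 2, flow now 18.
No augmenting path remains; maximum flow = 18.
In the residual graph, reachable from Hall: {Hall, x1}.
Min-cut edges: Hall→x2 (11), x1→x3 (3), x1→x4 (4); capacity 11 + 3 + 4 = 18.
This cut is saturated, so no flow can exceed 18.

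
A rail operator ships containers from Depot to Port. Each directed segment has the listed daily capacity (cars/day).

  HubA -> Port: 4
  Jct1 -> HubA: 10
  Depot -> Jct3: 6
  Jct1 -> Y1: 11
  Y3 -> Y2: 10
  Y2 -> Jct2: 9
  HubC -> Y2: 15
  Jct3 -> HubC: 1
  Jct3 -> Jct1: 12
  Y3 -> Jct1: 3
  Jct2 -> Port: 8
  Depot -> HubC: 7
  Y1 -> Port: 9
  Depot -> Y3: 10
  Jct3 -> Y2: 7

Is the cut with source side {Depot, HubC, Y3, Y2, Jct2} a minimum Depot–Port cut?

Yes — it is a minimum cut (capacity 17).

Given cut capacity: 6 + 3 + 8 = 17.
Augment Depot→Jct3→Y2→Jct2→Port: bottleneck 6, flow now 6.
Augment Depot→HubC→Y2→Jct2→Port: bottleneck 2, flow now 8.
Augment Depot→Y3→Jct1→HubA→Port: bottleneck 3, flow now 11.
Augment Depot→HubC→Y2→Jct3→Jct1→HubA→Port: bottleneck 1, flow now 12. (uses reverse residual edge)
Augment Depot→HubC→Y2→Jct3→Jct1→Y1→Port: bottleneck 4, flow now 16. (uses reverse residual edge)
Augment Depot→Y3→Y2→Jct3→Jct1→Y1→Port: bottleneck 1, flow now 17. (uses reverse residual edge)
No augmenting path remains; maximum flow = 17.
Cut capacity 17 equals the max flow, so it is a minimum cut.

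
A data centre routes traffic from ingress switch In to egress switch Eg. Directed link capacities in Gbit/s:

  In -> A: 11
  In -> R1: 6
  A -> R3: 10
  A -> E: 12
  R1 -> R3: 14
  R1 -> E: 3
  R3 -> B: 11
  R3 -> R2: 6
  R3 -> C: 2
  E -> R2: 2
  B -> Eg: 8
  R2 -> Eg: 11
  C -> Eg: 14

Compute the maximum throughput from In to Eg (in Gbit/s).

Augment In→A→R3→B→Eg: bottleneck 8, flow now 8.
Augment In→A→R3→R2→Eg: bottleneck 2, flow now 10.
Augment In→A→E→R2→Eg: bottleneck 1, flow now 11.
Augment In→R1→R3→R2→Eg: bottleneck 4, flow now 15.
Augment In→R1→R3→C→Eg: bottleneck 2, flow now 17.
No augmenting path remains; maximum flow = 17.
In the residual graph, reachable from In: {In}.
Min-cut edges: In→A (11), In→R1 (6); capacity 11 + 6 = 17.
This cut is saturated, so no flow can exceed 17.

17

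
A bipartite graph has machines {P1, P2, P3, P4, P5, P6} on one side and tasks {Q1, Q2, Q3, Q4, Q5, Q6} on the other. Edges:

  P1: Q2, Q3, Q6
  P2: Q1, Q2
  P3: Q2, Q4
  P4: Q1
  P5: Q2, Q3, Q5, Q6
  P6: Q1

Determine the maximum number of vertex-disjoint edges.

Unit-capacity flow: source→left, listed edges, right→sink; max matching = max flow.
Augmenting path P1→Q2 (+1); matched 1.
Augmenting path P2→Q1 (+1); matched 2.
Augmenting path P3→Q4 (+1); matched 3.
Augmenting path P5→Q3 (+1); matched 4.
Augmenting path P4→Q1→P2→Q2→P1→Q6 (+1); matched 5.
No augmenting path remains; maximum matching = 5.
König certificate: {P1, P2, P3, P5, Q1} is a vertex cover of size 5 (every listed pair touches it), so no matching can be larger.

5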